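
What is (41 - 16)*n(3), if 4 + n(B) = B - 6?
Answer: -175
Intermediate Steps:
n(B) = -10 + B (n(B) = -4 + (B - 6) = -4 + (-6 + B) = -10 + B)
(41 - 16)*n(3) = (41 - 16)*(-10 + 3) = 25*(-7) = -175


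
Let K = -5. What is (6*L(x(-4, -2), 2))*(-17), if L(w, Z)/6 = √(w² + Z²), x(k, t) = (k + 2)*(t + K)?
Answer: -6120*√2 ≈ -8655.0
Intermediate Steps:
x(k, t) = (-5 + t)*(2 + k) (x(k, t) = (k + 2)*(t - 5) = (2 + k)*(-5 + t) = (-5 + t)*(2 + k))
L(w, Z) = 6*√(Z² + w²) (L(w, Z) = 6*√(w² + Z²) = 6*√(Z² + w²))
(6*L(x(-4, -2), 2))*(-17) = (6*(6*√(2² + (-10 - 5*(-4) + 2*(-2) - 4*(-2))²)))*(-17) = (6*(6*√(4 + (-10 + 20 - 4 + 8)²)))*(-17) = (6*(6*√(4 + 14²)))*(-17) = (6*(6*√(4 + 196)))*(-17) = (6*(6*√200))*(-17) = (6*(6*(10*√2)))*(-17) = (6*(60*√2))*(-17) = (360*√2)*(-17) = -6120*√2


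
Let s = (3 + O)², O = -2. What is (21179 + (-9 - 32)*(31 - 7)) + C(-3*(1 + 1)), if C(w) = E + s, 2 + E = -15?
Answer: 20179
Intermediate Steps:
E = -17 (E = -2 - 15 = -17)
s = 1 (s = (3 - 2)² = 1² = 1)
C(w) = -16 (C(w) = -17 + 1 = -16)
(21179 + (-9 - 32)*(31 - 7)) + C(-3*(1 + 1)) = (21179 + (-9 - 32)*(31 - 7)) - 16 = (21179 - 41*24) - 16 = (21179 - 984) - 16 = 20195 - 16 = 20179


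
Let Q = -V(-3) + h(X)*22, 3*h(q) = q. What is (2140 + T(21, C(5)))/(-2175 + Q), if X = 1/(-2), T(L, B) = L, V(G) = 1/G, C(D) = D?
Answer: -6483/6535 ≈ -0.99204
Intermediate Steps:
V(G) = 1/G
X = -½ ≈ -0.50000
h(q) = q/3
Q = -10/3 (Q = -1/(-3) + ((⅓)*(-½))*22 = -1*(-⅓) - ⅙*22 = ⅓ - 11/3 = -10/3 ≈ -3.3333)
(2140 + T(21, C(5)))/(-2175 + Q) = (2140 + 21)/(-2175 - 10/3) = 2161/(-6535/3) = 2161*(-3/6535) = -6483/6535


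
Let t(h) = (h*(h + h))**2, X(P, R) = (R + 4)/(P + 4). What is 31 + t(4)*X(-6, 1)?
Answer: -2529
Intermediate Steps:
X(P, R) = (4 + R)/(4 + P)
t(h) = 4*h**4 (t(h) = (h*(2*h))**2 = (2*h**2)**2 = 4*h**4)
31 + t(4)*X(-6, 1) = 31 + (4*4**4)*((4 + 1)/(4 - 6)) = 31 + (4*256)*(5/(-2)) = 31 + 1024*(-1/2*5) = 31 + 1024*(-5/2) = 31 - 2560 = -2529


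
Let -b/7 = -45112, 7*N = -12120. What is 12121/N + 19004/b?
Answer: -3320374571/478412760 ≈ -6.9404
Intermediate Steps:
N = -12120/7 (N = (1/7)*(-12120) = -12120/7 ≈ -1731.4)
b = 315784 (b = -7*(-45112) = 315784)
12121/N + 19004/b = 12121/(-12120/7) + 19004/315784 = 12121*(-7/12120) + 19004*(1/315784) = -84847/12120 + 4751/78946 = -3320374571/478412760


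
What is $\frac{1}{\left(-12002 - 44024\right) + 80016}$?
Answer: $\frac{1}{23990} \approx 4.1684 \cdot 10^{-5}$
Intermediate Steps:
$\frac{1}{\left(-12002 - 44024\right) + 80016} = \frac{1}{-56026 + 80016} = \frac{1}{23990}$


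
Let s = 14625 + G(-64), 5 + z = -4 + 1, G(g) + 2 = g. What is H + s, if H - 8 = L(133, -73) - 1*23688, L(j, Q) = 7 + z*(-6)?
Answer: -9066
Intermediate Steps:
G(g) = -2 + g
z = -8 (z = -5 + (-4 + 1) = -5 - 3 = -8)
L(j, Q) = 55 (L(j, Q) = 7 - 8*(-6) = 7 + 48 = 55)
s = 14559 (s = 14625 + (-2 - 64) = 14625 - 66 = 14559)
H = -23625 (H = 8 + (55 - 1*23688) = 8 + (55 - 23688) = 8 - 23633 = -23625)
H + s = -23625 + 14559 = -9066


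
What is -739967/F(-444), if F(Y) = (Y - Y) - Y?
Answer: -739967/444 ≈ -1666.6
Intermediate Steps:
F(Y) = -Y (F(Y) = 0 - Y = -Y)
-739967/F(-444) = -739967/((-1*(-444))) = -739967/444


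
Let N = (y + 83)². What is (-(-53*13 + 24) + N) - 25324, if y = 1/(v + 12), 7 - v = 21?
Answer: -71411/4 ≈ -17853.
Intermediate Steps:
v = -14 (v = 7 - 1*21 = 7 - 21 = -14)
y = -½ (y = 1/(-14 + 12) = 1/(-2) = -½ ≈ -0.50000)
N = 27225/4 (N = (-½ + 83)² = (165/2)² = 27225/4 ≈ 6806.3)
(-(-53*13 + 24) + N) - 25324 = (-(-53*13 + 24) + 27225/4) - 25324 = (-(-689 + 24) + 27225/4) - 25324 = (-1*(-665) + 27225/4) - 25324 = (665 + 27225/4) - 25324 = 29885/4 - 25324 = -71411/4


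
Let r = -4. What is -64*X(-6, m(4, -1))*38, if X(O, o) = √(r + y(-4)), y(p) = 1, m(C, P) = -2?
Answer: -2432*I*√3 ≈ -4212.3*I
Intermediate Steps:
X(O, o) = I*√3 (X(O, o) = √(-4 + 1) = √(-3) = I*√3)
-64*X(-6, m(4, -1))*38 = -64*I*√3*38 = -2432*I*√3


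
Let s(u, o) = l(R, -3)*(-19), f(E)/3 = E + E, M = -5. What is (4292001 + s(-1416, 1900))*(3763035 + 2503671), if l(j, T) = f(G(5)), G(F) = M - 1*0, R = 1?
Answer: 26900280441126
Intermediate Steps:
G(F) = -5 (G(F) = -5 - 1*0 = -5 + 0 = -5)
f(E) = 6*E (f(E) = 3*(E + E) = 3*(2*E) = 6*E)
l(j, T) = -30 (l(j, T) = 6*(-5) = -30)
s(u, o) = 570 (s(u, o) = -30*(-19) = 570)
(4292001 + s(-1416, 1900))*(3763035 + 2503671) = (4292001 + 570)*(3763035 + 2503671) = 4292571*6266706 = 26900280441126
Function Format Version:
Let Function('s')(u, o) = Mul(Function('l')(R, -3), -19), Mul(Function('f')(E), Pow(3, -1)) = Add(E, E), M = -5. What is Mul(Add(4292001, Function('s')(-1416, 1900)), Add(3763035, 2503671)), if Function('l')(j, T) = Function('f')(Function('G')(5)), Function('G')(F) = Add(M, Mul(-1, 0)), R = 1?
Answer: 26900280441126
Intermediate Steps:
Function('G')(F) = -5 (Function('G')(F) = Add(-5, Mul(-1, 0)) = Add(-5, 0) = -5)
Function('f')(E) = Mul(6, E) (Function('f')(E) = Mul(3, Add(E, E)) = Mul(3, Mul(2, E)) = Mul(6, E))
Function('l')(j, T) = -30 (Function('l')(j, T) = Mul(6, -5) = -30)
Function('s')(u, o) = 570 (Function('s')(u, o) = Mul(-30, -19) = 570)
Mul(Add(4292001, Function('s')(-1416, 1900)), Add(3763035, 2503671)) = Mul(Add(4292001, 570), Add(3763035, 2503671)) = Mul(4292571, 6266706) = 26900280441126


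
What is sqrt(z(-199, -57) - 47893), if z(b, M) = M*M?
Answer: 2*I*sqrt(11161) ≈ 211.29*I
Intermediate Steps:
z(b, M) = M**2
sqrt(z(-199, -57) - 47893) = sqrt((-57)**2 - 47893) = sqrt(3249 - 47893) = sqrt(-44644) = 2*I*sqrt(11161)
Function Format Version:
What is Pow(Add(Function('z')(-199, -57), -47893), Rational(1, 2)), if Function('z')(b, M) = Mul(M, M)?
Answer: Mul(2, I, Pow(11161, Rational(1, 2))) ≈ Mul(211.29, I)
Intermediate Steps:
Function('z')(b, M) = Pow(M, 2)
Pow(Add(Function('z')(-199, -57), -47893), Rational(1, 2)) = Pow(Add(Pow(-57, 2), -47893), Rational(1, 2)) = Pow(Add(3249, -47893), Rational(1, 2)) = Pow(-44644, Rational(1, 2)) = Mul(2, I, Pow(11161, Rational(1, 2)))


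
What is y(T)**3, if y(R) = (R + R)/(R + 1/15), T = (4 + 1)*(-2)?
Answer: 27000000/3307949 ≈ 8.1622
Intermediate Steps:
T = -10 (T = 5*(-2) = -10)
y(R) = 2*R/(1/15 + R) (y(R) = (2*R)/(R + 1/15) = (2*R)/(1/15 + R) = 2*R/(1/15 + R))
y(T)**3 = (30*(-10)/(1 + 15*(-10)))**3 = (30*(-10)/(1 - 150))**3 = (30*(-10)/(-149))**3 = (30*(-10)*(-1/149))**3 = (300/149)**3 = 27000000/3307949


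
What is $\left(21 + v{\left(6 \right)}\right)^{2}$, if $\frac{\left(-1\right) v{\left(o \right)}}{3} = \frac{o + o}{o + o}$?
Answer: $324$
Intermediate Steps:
$v{\left(o \right)} = -3$ ($v{\left(o \right)} = - 3 \frac{o + o}{o + o} = - 3 \frac{2 o}{2 o} = - 3 \cdot 2 o \frac{1}{2 o} = \left(-3\right) 1 = -3$)
$\left(21 + v{\left(6 \right)}\right)^{2} = \left(21 - 3\right)^{2} = 18^{2} = 324$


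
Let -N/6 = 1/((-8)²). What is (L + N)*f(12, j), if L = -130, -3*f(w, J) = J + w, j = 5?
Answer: 70771/96 ≈ 737.20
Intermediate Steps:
f(w, J) = -J/3 - w/3 (f(w, J) = -(J + w)/3 = -J/3 - w/3)
N = -3/32 (N = -6/((-8)²) = -6/64 = -6*1/64 = -3/32 ≈ -0.093750)
(L + N)*f(12, j) = (-130 - 3/32)*(-⅓*5 - ⅓*12) = -4163*(-5/3 - 4)/32 = -4163/32*(-17/3) = 70771/96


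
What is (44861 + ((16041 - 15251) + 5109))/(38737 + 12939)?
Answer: 12690/12919 ≈ 0.98227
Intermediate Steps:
(44861 + ((16041 - 15251) + 5109))/(38737 + 12939) = (44861 + (790 + 5109))/51676 = (44861 + 5899)*(1/51676) = 50760*(1/51676) = 12690/12919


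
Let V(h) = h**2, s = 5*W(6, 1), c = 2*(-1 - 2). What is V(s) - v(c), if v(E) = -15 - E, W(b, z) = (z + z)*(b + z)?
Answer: 4909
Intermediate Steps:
c = -6 (c = 2*(-3) = -6)
W(b, z) = 2*z*(b + z) (W(b, z) = (2*z)*(b + z) = 2*z*(b + z))
s = 70 (s = 5*(2*1*(6 + 1)) = 5*(2*1*7) = 5*14 = 70)
V(s) - v(c) = 70**2 - (-15 - 1*(-6)) = 4900 - (-15 + 6) = 4900 - 1*(-9) = 4900 + 9 = 4909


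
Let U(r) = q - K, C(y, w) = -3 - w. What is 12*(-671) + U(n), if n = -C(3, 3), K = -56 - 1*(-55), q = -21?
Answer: -8072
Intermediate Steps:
K = -1 (K = -56 + 55 = -1)
n = 6 (n = -(-3 - 1*3) = -(-3 - 3) = -1*(-6) = 6)
U(r) = -20 (U(r) = -21 - 1*(-1) = -21 + 1 = -20)
12*(-671) + U(n) = 12*(-671) - 20 = -8052 - 20 = -8072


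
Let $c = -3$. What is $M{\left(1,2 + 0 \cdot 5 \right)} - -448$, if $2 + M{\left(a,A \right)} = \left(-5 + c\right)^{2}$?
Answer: $510$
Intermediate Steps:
$M{\left(a,A \right)} = 62$ ($M{\left(a,A \right)} = -2 + \left(-5 - 3\right)^{2} = -2 + \left(-8\right)^{2} = -2 + 64 = 62$)
$M{\left(1,2 + 0 \cdot 5 \right)} - -448 = 62 - -448 = 62 + 448 = 510$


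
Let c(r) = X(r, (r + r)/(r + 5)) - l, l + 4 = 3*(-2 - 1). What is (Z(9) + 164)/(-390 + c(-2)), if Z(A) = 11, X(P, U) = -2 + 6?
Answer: -175/373 ≈ -0.46917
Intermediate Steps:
X(P, U) = 4
l = -13 (l = -4 + 3*(-2 - 1) = -4 + 3*(-3) = -4 - 9 = -13)
c(r) = 17 (c(r) = 4 - 1*(-13) = 4 + 13 = 17)
(Z(9) + 164)/(-390 + c(-2)) = (11 + 164)/(-390 + 17) = 175/(-373) = 175*(-1/373) = -175/373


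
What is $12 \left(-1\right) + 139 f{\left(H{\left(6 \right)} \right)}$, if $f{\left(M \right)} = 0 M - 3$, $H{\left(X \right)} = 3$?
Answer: $-429$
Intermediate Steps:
$f{\left(M \right)} = -3$ ($f{\left(M \right)} = 0 - 3 = -3$)
$12 \left(-1\right) + 139 f{\left(H{\left(6 \right)} \right)} = 12 \left(-1\right) + 139 \left(-3\right) = -12 - 417 = -429$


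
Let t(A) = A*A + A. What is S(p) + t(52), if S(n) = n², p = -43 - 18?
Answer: 6477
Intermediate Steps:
t(A) = A + A² (t(A) = A² + A = A + A²)
p = -61
S(p) + t(52) = (-61)² + 52*(1 + 52) = 3721 + 52*53 = 3721 + 2756 = 6477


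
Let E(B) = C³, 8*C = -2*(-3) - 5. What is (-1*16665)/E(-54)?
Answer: -8532480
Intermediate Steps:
C = ⅛ (C = (-2*(-3) - 5)/8 = (6 - 5)/8 = (⅛)*1 = ⅛ ≈ 0.12500)
E(B) = 1/512 (E(B) = (⅛)³ = 1/512)
(-1*16665)/E(-54) = (-1*16665)/(1/512) = -16665*512 = -8532480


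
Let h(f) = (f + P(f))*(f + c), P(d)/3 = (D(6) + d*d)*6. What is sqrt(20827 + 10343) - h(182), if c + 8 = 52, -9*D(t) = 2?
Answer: -134788660 + sqrt(31170) ≈ -1.3479e+8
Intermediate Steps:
D(t) = -2/9 (D(t) = -1/9*2 = -2/9)
c = 44 (c = -8 + 52 = 44)
P(d) = -4 + 18*d**2 (P(d) = 3*((-2/9 + d*d)*6) = 3*((-2/9 + d**2)*6) = 3*(-4/3 + 6*d**2) = -4 + 18*d**2)
h(f) = (44 + f)*(-4 + f + 18*f**2) (h(f) = (f + (-4 + 18*f**2))*(f + 44) = (-4 + f + 18*f**2)*(44 + f) = (44 + f)*(-4 + f + 18*f**2))
sqrt(20827 + 10343) - h(182) = sqrt(20827 + 10343) - (-176 + 18*182**3 + 40*182 + 793*182**2) = sqrt(31170) - (-176 + 18*6028568 + 7280 + 793*33124) = sqrt(31170) - (-176 + 108514224 + 7280 + 26267332) = sqrt(31170) - 1*134788660 = sqrt(31170) - 134788660 = -134788660 + sqrt(31170)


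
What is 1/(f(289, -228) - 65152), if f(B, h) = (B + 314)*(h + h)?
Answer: -1/340120 ≈ -2.9401e-6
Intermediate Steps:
f(B, h) = 2*h*(314 + B) (f(B, h) = (314 + B)*(2*h) = 2*h*(314 + B))
1/(f(289, -228) - 65152) = 1/(2*(-228)*(314 + 289) - 65152) = 1/(2*(-228)*603 - 65152) = 1/(-274968 - 65152) = 1/(-340120) = -1/340120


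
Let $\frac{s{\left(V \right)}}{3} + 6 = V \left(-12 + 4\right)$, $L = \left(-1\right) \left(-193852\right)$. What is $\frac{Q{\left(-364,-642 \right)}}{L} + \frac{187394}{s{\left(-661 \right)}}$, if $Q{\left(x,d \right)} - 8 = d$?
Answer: $\frac{9079163831}{767944698} \approx 11.823$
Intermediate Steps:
$Q{\left(x,d \right)} = 8 + d$
$L = 193852$
$s{\left(V \right)} = -18 - 24 V$ ($s{\left(V \right)} = -18 + 3 V \left(-12 + 4\right) = -18 + 3 V \left(-8\right) = -18 + 3 \left(- 8 V\right) = -18 - 24 V$)
$\frac{Q{\left(-364,-642 \right)}}{L} + \frac{187394}{s{\left(-661 \right)}} = \frac{8 - 642}{193852} + \frac{187394}{-18 - -15864} = \left(-634\right) \frac{1}{193852} + \frac{187394}{-18 + 15864} = - \frac{317}{96926} + \frac{187394}{15846} = - \frac{317}{96926} + 187394 \cdot \frac{1}{15846} = - \frac{317}{96926} + \frac{93697}{7923} = \frac{9079163831}{767944698}$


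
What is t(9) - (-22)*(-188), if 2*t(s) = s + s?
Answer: -4127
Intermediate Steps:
t(s) = s (t(s) = (s + s)/2 = (2*s)/2 = s)
t(9) - (-22)*(-188) = 9 - (-22)*(-188) = 9 - 1*4136 = 9 - 4136 = -4127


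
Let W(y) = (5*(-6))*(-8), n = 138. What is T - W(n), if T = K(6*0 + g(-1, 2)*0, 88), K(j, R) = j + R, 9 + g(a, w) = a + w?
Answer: -152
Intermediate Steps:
g(a, w) = -9 + a + w (g(a, w) = -9 + (a + w) = -9 + a + w)
K(j, R) = R + j
W(y) = 240 (W(y) = -30*(-8) = 240)
T = 88 (T = 88 + (6*0 + (-9 - 1 + 2)*0) = 88 + (0 - 8*0) = 88 + (0 + 0) = 88 + 0 = 88)
T - W(n) = 88 - 1*240 = 88 - 240 = -152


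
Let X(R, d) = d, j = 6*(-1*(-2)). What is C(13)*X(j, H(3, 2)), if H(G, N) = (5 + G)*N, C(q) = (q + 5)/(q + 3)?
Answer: 18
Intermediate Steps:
C(q) = (5 + q)/(3 + q)
H(G, N) = N*(5 + G)
j = 12 (j = 6*2 = 12)
C(13)*X(j, H(3, 2)) = ((5 + 13)/(3 + 13))*(2*(5 + 3)) = (18/16)*(2*8) = ((1/16)*18)*16 = (9/8)*16 = 18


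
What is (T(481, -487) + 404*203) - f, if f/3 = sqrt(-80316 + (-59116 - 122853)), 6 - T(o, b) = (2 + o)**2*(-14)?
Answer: 3348064 - 3*I*sqrt(262285) ≈ 3.3481e+6 - 1536.4*I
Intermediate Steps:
T(o, b) = 6 + 14*(2 + o)**2 (T(o, b) = 6 - (2 + o)**2*(-14) = 6 - (-14)*(2 + o)**2 = 6 + 14*(2 + o)**2)
f = 3*I*sqrt(262285) (f = 3*sqrt(-80316 + (-59116 - 122853)) = 3*sqrt(-80316 - 181969) = 3*sqrt(-262285) = 3*(I*sqrt(262285)) = 3*I*sqrt(262285) ≈ 1536.4*I)
(T(481, -487) + 404*203) - f = ((6 + 14*(2 + 481)**2) + 404*203) - 3*I*sqrt(262285) = ((6 + 14*483**2) + 82012) - 3*I*sqrt(262285) = ((6 + 14*233289) + 82012) - 3*I*sqrt(262285) = ((6 + 3266046) + 82012) - 3*I*sqrt(262285) = (3266052 + 82012) - 3*I*sqrt(262285) = 3348064 - 3*I*sqrt(262285)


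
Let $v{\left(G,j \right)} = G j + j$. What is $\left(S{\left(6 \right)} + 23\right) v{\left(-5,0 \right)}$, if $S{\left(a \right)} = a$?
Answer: $0$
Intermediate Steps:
$v{\left(G,j \right)} = j + G j$
$\left(S{\left(6 \right)} + 23\right) v{\left(-5,0 \right)} = \left(6 + 23\right) 0 \left(1 - 5\right) = 29 \cdot 0 \left(-4\right) = 29 \cdot 0 = 0$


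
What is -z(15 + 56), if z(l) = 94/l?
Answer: -94/71 ≈ -1.3239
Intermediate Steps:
-z(15 + 56) = -94/(15 + 56) = -94/71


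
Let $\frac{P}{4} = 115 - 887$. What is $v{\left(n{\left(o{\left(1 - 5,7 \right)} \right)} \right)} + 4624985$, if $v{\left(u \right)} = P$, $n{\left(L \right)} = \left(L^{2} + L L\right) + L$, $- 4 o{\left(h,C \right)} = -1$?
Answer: $4621897$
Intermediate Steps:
$o{\left(h,C \right)} = \frac{1}{4}$ ($o{\left(h,C \right)} = \left(- \frac{1}{4}\right) \left(-1\right) = \frac{1}{4}$)
$n{\left(L \right)} = L + 2 L^{2}$ ($n{\left(L \right)} = \left(L^{2} + L^{2}\right) + L = 2 L^{2} + L = L + 2 L^{2}$)
$P = -3088$ ($P = 4 \left(115 - 887\right) = 4 \left(-772\right) = -3088$)
$v{\left(u \right)} = -3088$
$v{\left(n{\left(o{\left(1 - 5,7 \right)} \right)} \right)} + 4624985 = -3088 + 4624985 = 4621897$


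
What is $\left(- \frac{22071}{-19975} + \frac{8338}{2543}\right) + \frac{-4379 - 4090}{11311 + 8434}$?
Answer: $\frac{793316844082}{200595082325} \approx 3.9548$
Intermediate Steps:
$\left(- \frac{22071}{-19975} + \frac{8338}{2543}\right) + \frac{-4379 - 4090}{11311 + 8434} = \left(\left(-22071\right) \left(- \frac{1}{19975}\right) + 8338 \cdot \frac{1}{2543}\right) - \frac{8469}{19745} = \left(\frac{22071}{19975} + \frac{8338}{2543}\right) - \frac{8469}{19745} = \frac{222678103}{50796425} - \frac{8469}{19745} = \frac{793316844082}{200595082325}$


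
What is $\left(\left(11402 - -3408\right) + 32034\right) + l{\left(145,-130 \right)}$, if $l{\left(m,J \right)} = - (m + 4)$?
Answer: $46695$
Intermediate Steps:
$l{\left(m,J \right)} = -4 - m$ ($l{\left(m,J \right)} = - (4 + m) = -4 - m$)
$\left(\left(11402 - -3408\right) + 32034\right) + l{\left(145,-130 \right)} = \left(\left(11402 - -3408\right) + 32034\right) - 149 = \left(\left(11402 + 3408\right) + 32034\right) - 149 = \left(14810 + 32034\right) - 149 = 46844 - 149 = 46695$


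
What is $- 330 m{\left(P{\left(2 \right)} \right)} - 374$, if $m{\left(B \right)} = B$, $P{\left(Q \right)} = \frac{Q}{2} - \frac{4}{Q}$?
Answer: $-44$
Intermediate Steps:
$P{\left(Q \right)} = \frac{Q}{2} - \frac{4}{Q}$ ($P{\left(Q \right)} = Q \frac{1}{2} - \frac{4}{Q} = \frac{Q}{2} - \frac{4}{Q}$)
$- 330 m{\left(P{\left(2 \right)} \right)} - 374 = - 330 \left(\frac{1}{2} \cdot 2 - \frac{4}{2}\right) - 374 = - 330 \left(1 - 2\right) - 374 = \left(-330\right) \left(-1\right) - 374 = 330 - 374 = -44$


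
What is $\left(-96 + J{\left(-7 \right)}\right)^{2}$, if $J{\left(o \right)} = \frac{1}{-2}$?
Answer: $\frac{37249}{4} \approx 9312.3$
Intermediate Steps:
$J{\left(o \right)} = - \frac{1}{2}$
$\left(-96 + J{\left(-7 \right)}\right)^{2} = \left(-96 - \frac{1}{2}\right)^{2} = \left(- \frac{193}{2}\right)^{2} = \frac{37249}{4}$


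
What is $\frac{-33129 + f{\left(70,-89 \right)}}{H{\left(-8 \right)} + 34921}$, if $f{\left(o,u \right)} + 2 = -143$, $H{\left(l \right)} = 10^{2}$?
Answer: $- \frac{33274}{35021} \approx -0.95012$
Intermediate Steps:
$H{\left(l \right)} = 100$
$f{\left(o,u \right)} = -145$ ($f{\left(o,u \right)} = -2 - 143 = -145$)
$\frac{-33129 + f{\left(70,-89 \right)}}{H{\left(-8 \right)} + 34921} = \frac{-33129 - 145}{100 + 34921} = - \frac{33274}{35021}$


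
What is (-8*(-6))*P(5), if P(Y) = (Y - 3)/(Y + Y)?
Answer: 48/5 ≈ 9.6000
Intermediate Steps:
P(Y) = (-3 + Y)/(2*Y) (P(Y) = (-3 + Y)/((2*Y)) = (-3 + Y)*(1/(2*Y)) = (-3 + Y)/(2*Y))
(-8*(-6))*P(5) = (-8*(-6))*((½)*(-3 + 5)/5) = 48*((½)*(⅕)*2) = 48*(⅕) = 48/5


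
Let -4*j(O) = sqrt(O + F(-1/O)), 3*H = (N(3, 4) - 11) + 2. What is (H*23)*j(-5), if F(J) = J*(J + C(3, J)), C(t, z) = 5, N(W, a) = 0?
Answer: 207*I*sqrt(11)/20 ≈ 34.327*I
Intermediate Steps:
H = -3 (H = ((0 - 11) + 2)/3 = (-11 + 2)/3 = (1/3)*(-9) = -3)
F(J) = J*(5 + J) (F(J) = J*(J + 5) = J*(5 + J))
j(O) = -sqrt(O - (5 - 1/O)/O)/4 (j(O) = -sqrt(O + (-1/O)*(5 - 1/O))/4 = -sqrt(O - (5 - 1/O)/O)/4)
(H*23)*j(-5) = (-3*23)*(-sqrt(-5 + (-5)**(-2) - 5/(-5))/4) = -(-69)*sqrt(-5 + 1/25 - 5*(-1/5))/4 = -(-69)*sqrt(-5 + 1/25 + 1)/4 = -(-69)*sqrt(-99/25)/4 = -(-69)*3*I*sqrt(11)/5/4 = -(-207)*I*sqrt(11)/20 = 207*I*sqrt(11)/20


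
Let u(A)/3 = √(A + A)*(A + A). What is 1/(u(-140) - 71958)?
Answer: I/(6*(-11993*I + 280*√70)) ≈ -1.3386e-5 + 2.6148e-6*I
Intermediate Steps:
u(A) = 6*√2*A^(3/2) (u(A) = 3*(√(A + A)*(A + A)) = 3*(√(2*A)*(2*A)) = 3*((√2*√A)*(2*A)) = 3*(2*√2*A^(3/2)) = 6*√2*A^(3/2))
1/(u(-140) - 71958) = 1/(6*√2*(-140)^(3/2) - 71958) = 1/(6*√2*(-280*I*√35) - 71958) = 1/(-1680*I*√70 - 71958) = 1/(-71958 - 1680*I*√70)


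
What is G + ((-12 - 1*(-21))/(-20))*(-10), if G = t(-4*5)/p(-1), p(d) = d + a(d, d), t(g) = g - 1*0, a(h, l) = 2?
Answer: -31/2 ≈ -15.500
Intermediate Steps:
t(g) = g (t(g) = g + 0 = g)
p(d) = 2 + d (p(d) = d + 2 = 2 + d)
G = -20 (G = (-4*5)/(2 - 1) = -20/1 = -20*1 = -20)
G + ((-12 - 1*(-21))/(-20))*(-10) = -20 + ((-12 - 1*(-21))/(-20))*(-10) = -20 + ((-12 + 21)*(-1/20))*(-10) = -20 + (9*(-1/20))*(-10) = -20 - 9/20*(-10) = -20 + 9/2 = -31/2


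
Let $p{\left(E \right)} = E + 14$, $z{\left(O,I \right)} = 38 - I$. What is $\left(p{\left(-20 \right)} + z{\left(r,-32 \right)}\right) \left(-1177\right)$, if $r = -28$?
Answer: $-75328$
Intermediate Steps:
$p{\left(E \right)} = 14 + E$
$\left(p{\left(-20 \right)} + z{\left(r,-32 \right)}\right) \left(-1177\right) = \left(\left(14 - 20\right) + \left(38 - -32\right)\right) \left(-1177\right) = \left(-6 + \left(38 + 32\right)\right) \left(-1177\right) = \left(-6 + 70\right) \left(-1177\right) = 64 \left(-1177\right) = -75328$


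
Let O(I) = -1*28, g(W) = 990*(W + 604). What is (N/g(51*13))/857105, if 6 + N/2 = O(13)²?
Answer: 778/537546257325 ≈ 1.4473e-9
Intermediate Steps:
g(W) = 597960 + 990*W (g(W) = 990*(604 + W) = 597960 + 990*W)
O(I) = -28
N = 1556 (N = -12 + 2*(-28)² = -12 + 2*784 = -12 + 1568 = 1556)
(N/g(51*13))/857105 = (1556/(597960 + 990*(51*13)))/857105 = (1556/(597960 + 990*663))*(1/857105) = (1556/(597960 + 656370))*(1/857105) = (1556/1254330)*(1/857105) = (1556*(1/1254330))*(1/857105) = (778/627165)*(1/857105) = 778/537546257325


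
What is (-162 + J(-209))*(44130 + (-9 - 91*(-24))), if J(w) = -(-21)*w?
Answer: -210734055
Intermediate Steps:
J(w) = 21*w
(-162 + J(-209))*(44130 + (-9 - 91*(-24))) = (-162 + 21*(-209))*(44130 + (-9 - 91*(-24))) = (-162 - 4389)*(44130 + (-9 + 2184)) = -4551*(44130 + 2175) = -4551*46305 = -210734055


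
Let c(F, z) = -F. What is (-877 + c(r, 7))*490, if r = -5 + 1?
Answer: -427770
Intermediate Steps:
r = -4
(-877 + c(r, 7))*490 = (-877 - 1*(-4))*490 = (-877 + 4)*490 = -873*490 = -427770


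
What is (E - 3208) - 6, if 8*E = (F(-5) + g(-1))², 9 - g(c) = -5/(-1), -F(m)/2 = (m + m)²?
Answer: 1588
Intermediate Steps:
F(m) = -8*m² (F(m) = -2*(m + m)² = -2*4*m² = -8*m²)
g(c) = 4 (g(c) = 9 - (-5)/(-1) = 9 - (-5)*(-1) = 9 - 1*5 = 9 - 5 = 4)
E = 4802 (E = (-8*(-5)² + 4)²/8 = (-8*25 + 4)²/8 = (-200 + 4)²/8 = (⅛)*(-196)² = (⅛)*38416 = 4802)
(E - 3208) - 6 = (4802 - 3208) - 6 = 1594 - 6 = 1588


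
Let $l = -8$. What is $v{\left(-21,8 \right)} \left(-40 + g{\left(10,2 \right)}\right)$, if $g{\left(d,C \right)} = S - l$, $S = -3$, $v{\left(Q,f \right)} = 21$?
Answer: $-735$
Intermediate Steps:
$g{\left(d,C \right)} = 5$ ($g{\left(d,C \right)} = -3 - -8 = -3 + 8 = 5$)
$v{\left(-21,8 \right)} \left(-40 + g{\left(10,2 \right)}\right) = 21 \left(-40 + 5\right) = 21 \left(-35\right) = -735$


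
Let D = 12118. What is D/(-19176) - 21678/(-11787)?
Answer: 45477077/37671252 ≈ 1.2072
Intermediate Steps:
D/(-19176) - 21678/(-11787) = 12118/(-19176) - 21678/(-11787) = 12118*(-1/19176) - 21678*(-1/11787) = -6059/9588 + 7226/3929 = 45477077/37671252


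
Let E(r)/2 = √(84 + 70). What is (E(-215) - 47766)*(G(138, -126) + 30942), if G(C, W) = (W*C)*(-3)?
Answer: -3969641196 + 166212*√154 ≈ -3.9676e+9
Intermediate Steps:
E(r) = 2*√154 (E(r) = 2*√(84 + 70) = 2*√154)
G(C, W) = -3*C*W (G(C, W) = (C*W)*(-3) = -3*C*W)
(E(-215) - 47766)*(G(138, -126) + 30942) = (2*√154 - 47766)*(-3*138*(-126) + 30942) = (-47766 + 2*√154)*(52164 + 30942) = (-47766 + 2*√154)*83106 = -3969641196 + 166212*√154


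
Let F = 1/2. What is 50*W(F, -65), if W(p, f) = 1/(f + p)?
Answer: -100/129 ≈ -0.77519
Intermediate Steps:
F = 1/2 ≈ 0.50000
50*W(F, -65) = 50/(-65 + 1/2) = 50/(-129/2) = 50*(-2/129) = -100/129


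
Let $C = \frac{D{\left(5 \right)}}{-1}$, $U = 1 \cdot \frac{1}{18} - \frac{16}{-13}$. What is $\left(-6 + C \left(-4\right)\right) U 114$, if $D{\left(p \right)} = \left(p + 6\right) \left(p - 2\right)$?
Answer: $\frac{240198}{13} \approx 18477.0$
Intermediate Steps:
$D{\left(p \right)} = \left(-2 + p\right) \left(6 + p\right)$ ($D{\left(p \right)} = \left(6 + p\right) \left(-2 + p\right) = \left(-2 + p\right) \left(6 + p\right)$)
$U = \frac{301}{234}$ ($U = 1 \cdot \frac{1}{18} - - \frac{16}{13} = \frac{1}{18} + \frac{16}{13} = \frac{301}{234} \approx 1.2863$)
$C = -33$ ($C = \frac{-12 + 5^{2} + 4 \cdot 5}{-1} = \left(-12 + 25 + 20\right) \left(-1\right) = 33 \left(-1\right) = -33$)
$\left(-6 + C \left(-4\right)\right) U 114 = \left(-6 - -132\right) \frac{301}{234} \cdot 114 = \left(-6 + 132\right) \frac{301}{234} \cdot 114 = 126 \cdot \frac{301}{234} \cdot 114 = \frac{2107}{13} \cdot 114 = \frac{240198}{13}$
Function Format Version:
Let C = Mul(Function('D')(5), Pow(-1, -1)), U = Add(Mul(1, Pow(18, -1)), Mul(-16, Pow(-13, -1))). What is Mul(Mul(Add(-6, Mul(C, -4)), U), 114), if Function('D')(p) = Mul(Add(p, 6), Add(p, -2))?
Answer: Rational(240198, 13) ≈ 18477.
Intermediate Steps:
Function('D')(p) = Mul(Add(-2, p), Add(6, p)) (Function('D')(p) = Mul(Add(6, p), Add(-2, p)) = Mul(Add(-2, p), Add(6, p)))
U = Rational(301, 234) (U = Add(Mul(1, Rational(1, 18)), Mul(-16, Rational(-1, 13))) = Add(Rational(1, 18), Rational(16, 13)) = Rational(301, 234) ≈ 1.2863)
C = -33 (C = Mul(Add(-12, Pow(5, 2), Mul(4, 5)), Pow(-1, -1)) = Mul(Add(-12, 25, 20), -1) = Mul(33, -1) = -33)
Mul(Mul(Add(-6, Mul(C, -4)), U), 114) = Mul(Mul(Add(-6, Mul(-33, -4)), Rational(301, 234)), 114) = Mul(Mul(Add(-6, 132), Rational(301, 234)), 114) = Mul(Mul(126, Rational(301, 234)), 114) = Mul(Rational(2107, 13), 114) = Rational(240198, 13)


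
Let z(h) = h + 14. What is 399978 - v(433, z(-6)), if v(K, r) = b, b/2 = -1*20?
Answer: 400018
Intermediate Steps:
z(h) = 14 + h
b = -40 (b = 2*(-1*20) = 2*(-20) = -40)
v(K, r) = -40
399978 - v(433, z(-6)) = 399978 - 1*(-40) = 399978 + 40 = 400018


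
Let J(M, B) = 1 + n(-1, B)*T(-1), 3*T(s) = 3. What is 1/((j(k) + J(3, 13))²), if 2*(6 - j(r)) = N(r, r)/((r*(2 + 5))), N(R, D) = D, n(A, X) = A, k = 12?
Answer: 196/6889 ≈ 0.028451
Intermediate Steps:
T(s) = 1 (T(s) = (⅓)*3 = 1)
j(r) = 83/14 (j(r) = 6 - r/(2*(r*(2 + 5))) = 6 - r/(2*(r*7)) = 6 - r/(2*(7*r)) = 6 - r*1/(7*r)/2 = 6 - ½*⅐ = 6 - 1/14 = 83/14)
J(M, B) = 0 (J(M, B) = 1 - 1*1 = 1 - 1 = 0)
1/((j(k) + J(3, 13))²) = 1/((83/14 + 0)²) = 1/((83/14)²) = 1/(6889/196) = 196/6889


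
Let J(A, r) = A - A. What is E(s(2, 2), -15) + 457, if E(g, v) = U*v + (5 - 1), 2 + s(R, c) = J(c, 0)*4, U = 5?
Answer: 386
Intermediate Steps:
J(A, r) = 0
s(R, c) = -2 (s(R, c) = -2 + 0*4 = -2 + 0 = -2)
E(g, v) = 4 + 5*v (E(g, v) = 5*v + (5 - 1) = 5*v + 4 = 4 + 5*v)
E(s(2, 2), -15) + 457 = (4 + 5*(-15)) + 457 = (4 - 75) + 457 = -71 + 457 = 386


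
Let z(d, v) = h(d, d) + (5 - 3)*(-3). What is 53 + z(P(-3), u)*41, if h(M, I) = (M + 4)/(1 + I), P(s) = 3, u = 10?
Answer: -485/4 ≈ -121.25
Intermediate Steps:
h(M, I) = (4 + M)/(1 + I)
z(d, v) = -6 + (4 + d)/(1 + d) (z(d, v) = (4 + d)/(1 + d) + (5 - 3)*(-3) = (4 + d)/(1 + d) + 2*(-3) = (4 + d)/(1 + d) - 6 = -6 + (4 + d)/(1 + d))
53 + z(P(-3), u)*41 = 53 + ((-2 - 5*3)/(1 + 3))*41 = 53 + ((-2 - 15)/4)*41 = 53 + ((¼)*(-17))*41 = 53 - 17/4*41 = 53 - 697/4 = -485/4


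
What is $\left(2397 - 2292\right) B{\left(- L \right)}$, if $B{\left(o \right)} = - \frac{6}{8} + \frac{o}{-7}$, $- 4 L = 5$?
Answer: $- \frac{195}{2} \approx -97.5$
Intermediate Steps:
$L = - \frac{5}{4}$ ($L = \left(- \frac{1}{4}\right) 5 = - \frac{5}{4} \approx -1.25$)
$B{\left(o \right)} = - \frac{3}{4} - \frac{o}{7}$ ($B{\left(o \right)} = \left(-6\right) \frac{1}{8} + o \left(- \frac{1}{7}\right) = - \frac{3}{4} - \frac{o}{7}$)
$\left(2397 - 2292\right) B{\left(- L \right)} = \left(2397 - 2292\right) \left(- \frac{3}{4} - \frac{\left(-1\right) \left(- \frac{5}{4}\right)}{7}\right) = \left(2397 - 2292\right) \left(- \frac{3}{4} - \frac{5}{28}\right) = 105 \left(- \frac{3}{4} - \frac{5}{28}\right) = 105 \left(- \frac{13}{14}\right) = - \frac{195}{2}$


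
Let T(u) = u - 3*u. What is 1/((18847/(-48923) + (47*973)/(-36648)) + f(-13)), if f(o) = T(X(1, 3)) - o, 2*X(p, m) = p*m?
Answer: 1792930104/15001298471 ≈ 0.11952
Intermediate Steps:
X(p, m) = m*p/2 (X(p, m) = (p*m)/2 = (m*p)/2 = m*p/2)
T(u) = -2*u
f(o) = -3 - o
1/((18847/(-48923) + (47*973)/(-36648)) + f(-13)) = 1/((18847/(-48923) + (47*973)/(-36648)) + (-3 - 1*(-13))) = 1/((18847*(-1/48923) + 45731*(-1/36648)) + (-3 + 13)) = 1/((-18847/48923 - 45731/36648) + 10) = 1/(-2928002569/1792930104 + 10) = 1/(15001298471/1792930104) = 1792930104/15001298471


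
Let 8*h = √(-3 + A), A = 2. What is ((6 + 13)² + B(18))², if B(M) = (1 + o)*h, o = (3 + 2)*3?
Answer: 130317 + 1444*I ≈ 1.3032e+5 + 1444.0*I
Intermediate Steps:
h = I/8 (h = √(-3 + 2)/8 = √(-1)/8 = I/8 ≈ 0.125*I)
o = 15 (o = 5*3 = 15)
B(M) = 2*I (B(M) = (1 + 15)*(I/8) = 16*(I/8) = 2*I)
((6 + 13)² + B(18))² = ((6 + 13)² + 2*I)² = (19² + 2*I)² = (361 + 2*I)²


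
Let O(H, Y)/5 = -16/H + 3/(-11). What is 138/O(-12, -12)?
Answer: 4554/175 ≈ 26.023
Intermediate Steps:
O(H, Y) = -15/11 - 80/H (O(H, Y) = 5*(-16/H + 3/(-11)) = 5*(-16/H + 3*(-1/11)) = 5*(-16/H - 3/11) = 5*(-3/11 - 16/H) = -15/11 - 80/H)
138/O(-12, -12) = 138/(-15/11 - 80/(-12)) = 138/(-15/11 - 80*(-1/12)) = 138/(-15/11 + 20/3) = 138/(175/33) = 138*(33/175) = 4554/175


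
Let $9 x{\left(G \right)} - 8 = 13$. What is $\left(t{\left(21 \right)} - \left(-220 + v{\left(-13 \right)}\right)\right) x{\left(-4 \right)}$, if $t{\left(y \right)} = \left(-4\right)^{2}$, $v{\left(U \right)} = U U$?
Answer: $\frac{469}{3} \approx 156.33$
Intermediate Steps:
$v{\left(U \right)} = U^{2}$
$x{\left(G \right)} = \frac{7}{3}$ ($x{\left(G \right)} = \frac{8}{9} + \frac{1}{9} \cdot 13 = \frac{8}{9} + \frac{13}{9} = \frac{7}{3}$)
$t{\left(y \right)} = 16$
$\left(t{\left(21 \right)} - \left(-220 + v{\left(-13 \right)}\right)\right) x{\left(-4 \right)} = \left(16 + \left(220 - \left(-13\right)^{2}\right)\right) \frac{7}{3} = \left(16 + \left(220 - 169\right)\right) \frac{7}{3} = \left(16 + 51\right) \frac{7}{3} = 67 \cdot \frac{7}{3} = \frac{469}{3}$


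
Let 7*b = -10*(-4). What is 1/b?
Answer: 7/40 ≈ 0.17500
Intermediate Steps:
b = 40/7 (b = (-10*(-4))/7 = (⅐)*40 = 40/7 ≈ 5.7143)
1/b = 1/(40/7) = 7/40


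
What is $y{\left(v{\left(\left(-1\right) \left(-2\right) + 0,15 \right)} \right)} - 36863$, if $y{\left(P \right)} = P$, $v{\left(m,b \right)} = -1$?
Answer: $-36864$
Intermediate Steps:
$y{\left(v{\left(\left(-1\right) \left(-2\right) + 0,15 \right)} \right)} - 36863 = -1 - 36863 = -36864$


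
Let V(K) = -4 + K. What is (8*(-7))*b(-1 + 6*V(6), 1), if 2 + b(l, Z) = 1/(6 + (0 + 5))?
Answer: 1176/11 ≈ 106.91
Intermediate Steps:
b(l, Z) = -21/11 (b(l, Z) = -2 + 1/(6 + (0 + 5)) = -2 + 1/(6 + 5) = -2 + 1/11 = -21/11)
(8*(-7))*b(-1 + 6*V(6), 1) = (8*(-7))*(-21/11) = -56*(-21/11) = 1176/11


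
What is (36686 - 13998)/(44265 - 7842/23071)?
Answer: 523434848/1021229973 ≈ 0.51255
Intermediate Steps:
(36686 - 13998)/(44265 - 7842/23071) = 22688/(44265 - 7842*1/23071) = 22688/(44265 - 7842/23071) = 22688/(1021229973/23071) = 22688*(23071/1021229973) = 523434848/1021229973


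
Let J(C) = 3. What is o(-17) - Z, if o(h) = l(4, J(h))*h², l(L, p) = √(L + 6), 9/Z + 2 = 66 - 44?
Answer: -9/20 + 289*√10 ≈ 913.45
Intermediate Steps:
Z = 9/20 (Z = 9/(-2 + (66 - 44)) = 9/(-2 + 22) = 9/20 ≈ 0.45000)
l(L, p) = √(6 + L)
o(h) = √10*h² (o(h) = √(6 + 4)*h² = √10*h²)
o(-17) - Z = √10*(-17)² - 1*9/20 = √10*289 - 9/20 = 289*√10 - 9/20 = -9/20 + 289*√10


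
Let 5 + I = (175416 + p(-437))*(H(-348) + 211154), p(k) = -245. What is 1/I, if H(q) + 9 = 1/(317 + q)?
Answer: 31/1146580729319 ≈ 2.7037e-11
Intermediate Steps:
H(q) = -9 + 1/(317 + q)
I = 1146580729319/31 (I = -5 + (175416 - 245)*((-2852 - 9*(-348))/(317 - 348) + 211154) = -5 + 175171*((-2852 + 3132)/(-31) + 211154) = -5 + 175171*(-1/31*280 + 211154) = -5 + 175171*(-280/31 + 211154) = -5 + 175171*(6545494/31) = -5 + 1146580729474/31 = 1146580729319/31 ≈ 3.6986e+10)
1/I = 1/(1146580729319/31) = 31/1146580729319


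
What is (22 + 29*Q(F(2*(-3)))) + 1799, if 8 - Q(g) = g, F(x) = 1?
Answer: 2024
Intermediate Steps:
Q(g) = 8 - g
(22 + 29*Q(F(2*(-3)))) + 1799 = (22 + 29*(8 - 1*1)) + 1799 = (22 + 29*(8 - 1)) + 1799 = (22 + 29*7) + 1799 = (22 + 203) + 1799 = 225 + 1799 = 2024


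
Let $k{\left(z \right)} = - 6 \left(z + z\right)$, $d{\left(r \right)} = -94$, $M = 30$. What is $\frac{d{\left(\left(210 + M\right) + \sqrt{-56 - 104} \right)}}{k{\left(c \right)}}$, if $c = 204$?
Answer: $\frac{47}{1224} \approx 0.038399$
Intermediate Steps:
$k{\left(z \right)} = - 12 z$ ($k{\left(z \right)} = - 6 \cdot 2 z = - 12 z$)
$\frac{d{\left(\left(210 + M\right) + \sqrt{-56 - 104} \right)}}{k{\left(c \right)}} = - \frac{94}{\left(-12\right) 204} = - \frac{94}{-2448} = \left(-94\right) \left(- \frac{1}{2448}\right) = \frac{47}{1224}$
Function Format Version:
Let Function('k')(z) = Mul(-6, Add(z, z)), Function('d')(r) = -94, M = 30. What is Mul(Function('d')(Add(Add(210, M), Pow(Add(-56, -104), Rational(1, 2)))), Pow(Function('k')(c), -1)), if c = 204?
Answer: Rational(47, 1224) ≈ 0.038399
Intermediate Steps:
Function('k')(z) = Mul(-12, z) (Function('k')(z) = Mul(-6, Mul(2, z)) = Mul(-12, z))
Mul(Function('d')(Add(Add(210, M), Pow(Add(-56, -104), Rational(1, 2)))), Pow(Function('k')(c), -1)) = Mul(-94, Pow(Mul(-12, 204), -1)) = Mul(-94, Pow(-2448, -1)) = Mul(-94, Rational(-1, 2448)) = Rational(47, 1224)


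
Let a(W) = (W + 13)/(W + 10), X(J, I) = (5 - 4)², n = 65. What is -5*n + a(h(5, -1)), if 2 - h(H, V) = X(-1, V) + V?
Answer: -1295/4 ≈ -323.75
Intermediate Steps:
X(J, I) = 1 (X(J, I) = 1² = 1)
h(H, V) = 1 - V (h(H, V) = 2 - (1 + V) = 2 + (-1 - V) = 1 - V)
a(W) = (13 + W)/(10 + W)
-5*n + a(h(5, -1)) = -5*65 + (13 + (1 - 1*(-1)))/(10 + (1 - 1*(-1))) = -325 + (13 + (1 + 1))/(10 + (1 + 1)) = -325 + (13 + 2)/(10 + 2) = -325 + 15/12 = -325 + (1/12)*15 = -325 + 5/4 = -1295/4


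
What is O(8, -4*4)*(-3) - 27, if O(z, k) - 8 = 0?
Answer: -51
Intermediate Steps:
O(z, k) = 8 (O(z, k) = 8 + 0 = 8)
O(8, -4*4)*(-3) - 27 = 8*(-3) - 27 = -24 - 27 = -51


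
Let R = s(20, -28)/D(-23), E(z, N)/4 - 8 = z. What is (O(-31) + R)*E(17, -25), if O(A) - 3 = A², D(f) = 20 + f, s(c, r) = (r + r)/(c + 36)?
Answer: 289300/3 ≈ 96433.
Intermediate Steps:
E(z, N) = 32 + 4*z
s(c, r) = 2*r/(36 + c) (s(c, r) = (2*r)/(36 + c) = 2*r/(36 + c))
O(A) = 3 + A²
R = ⅓ (R = (2*(-28)/(36 + 20))/(20 - 23) = (2*(-28)/56)/(-3) = (2*(-28)*(1/56))*(-⅓) = -1*(-⅓) = ⅓ ≈ 0.33333)
(O(-31) + R)*E(17, -25) = ((3 + (-31)²) + ⅓)*(32 + 4*17) = ((3 + 961) + ⅓)*(32 + 68) = (964 + ⅓)*100 = (2893/3)*100 = 289300/3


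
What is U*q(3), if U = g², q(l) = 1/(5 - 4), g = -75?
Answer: 5625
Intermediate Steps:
q(l) = 1 (q(l) = 1/1 = 1)
U = 5625 (U = (-75)² = 5625)
U*q(3) = 5625*1 = 5625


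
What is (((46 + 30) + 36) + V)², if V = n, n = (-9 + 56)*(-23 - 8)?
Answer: 1809025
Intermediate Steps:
n = -1457 (n = 47*(-31) = -1457)
V = -1457
(((46 + 30) + 36) + V)² = (((46 + 30) + 36) - 1457)² = ((76 + 36) - 1457)² = (112 - 1457)² = (-1345)² = 1809025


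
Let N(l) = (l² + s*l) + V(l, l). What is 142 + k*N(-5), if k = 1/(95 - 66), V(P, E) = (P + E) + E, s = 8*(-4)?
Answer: 4288/29 ≈ 147.86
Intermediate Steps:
s = -32
V(P, E) = P + 2*E (V(P, E) = (E + P) + E = P + 2*E)
N(l) = l² - 29*l (N(l) = (l² - 32*l) + (l + 2*l) = (l² - 32*l) + 3*l = l² - 29*l)
k = 1/29 ≈ 0.034483
142 + k*N(-5) = 142 + (-5*(-29 - 5))/29 = 142 + (-5*(-34))/29 = 142 + (1/29)*170 = 142 + 170/29 = 4288/29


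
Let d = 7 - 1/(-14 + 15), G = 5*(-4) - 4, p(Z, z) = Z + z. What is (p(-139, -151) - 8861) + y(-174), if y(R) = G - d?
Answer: -9181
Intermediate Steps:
G = -24 (G = -20 - 4 = -24)
d = 6 (d = 7 - 1/1 = 7 - 1*1 = 7 - 1 = 6)
y(R) = -30 (y(R) = -24 - 1*6 = -24 - 6 = -30)
(p(-139, -151) - 8861) + y(-174) = ((-139 - 151) - 8861) - 30 = (-290 - 8861) - 30 = -9151 - 30 = -9181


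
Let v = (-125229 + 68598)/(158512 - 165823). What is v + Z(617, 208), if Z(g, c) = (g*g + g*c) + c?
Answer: 1241019698/2437 ≈ 5.0924e+5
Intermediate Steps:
v = 18877/2437 (v = -56631/(-7311) = -56631*(-1/7311) = 18877/2437 ≈ 7.7460)
Z(g, c) = c + g**2 + c*g (Z(g, c) = (g**2 + c*g) + c = c + g**2 + c*g)
v + Z(617, 208) = 18877/2437 + (208 + 617**2 + 208*617) = 18877/2437 + (208 + 380689 + 128336) = 18877/2437 + 509233 = 1241019698/2437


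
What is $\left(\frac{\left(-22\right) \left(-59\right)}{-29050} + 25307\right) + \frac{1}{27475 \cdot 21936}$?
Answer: $\frac{253188003906967}{10004680560} \approx 25307.0$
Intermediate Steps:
$\left(\frac{\left(-22\right) \left(-59\right)}{-29050} + 25307\right) + \frac{1}{27475 \cdot 21936} = \left(1298 \left(- \frac{1}{29050}\right) + 25307\right) + \frac{1}{27475} \cdot \frac{1}{21936} = \left(- \frac{649}{14525} + 25307\right) + \frac{1}{602691600} = \frac{367583526}{14525} + \frac{1}{602691600} = \frac{253188003906967}{10004680560}$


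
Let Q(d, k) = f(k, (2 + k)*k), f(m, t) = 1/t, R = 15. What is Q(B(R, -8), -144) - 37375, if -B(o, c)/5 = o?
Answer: -764243999/20448 ≈ -37375.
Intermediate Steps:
B(o, c) = -5*o
Q(d, k) = 1/(k*(2 + k)) (Q(d, k) = 1/((2 + k)*k) = 1/(k*(2 + k)))
Q(B(R, -8), -144) - 37375 = 1/((-144)*(2 - 144)) - 37375 = -1/144/(-142) - 37375 = -1/144*(-1/142) - 37375 = 1/20448 - 37375 = -764243999/20448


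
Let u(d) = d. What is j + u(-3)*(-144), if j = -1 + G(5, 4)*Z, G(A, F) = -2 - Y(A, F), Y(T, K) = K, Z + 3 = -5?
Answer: 479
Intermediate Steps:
Z = -8 (Z = -3 - 5 = -8)
G(A, F) = -2 - F
j = 47 (j = -1 + (-2 - 1*4)*(-8) = -1 + (-2 - 4)*(-8) = -1 - 6*(-8) = -1 + 48 = 47)
j + u(-3)*(-144) = 47 - 3*(-144) = 47 + 432 = 479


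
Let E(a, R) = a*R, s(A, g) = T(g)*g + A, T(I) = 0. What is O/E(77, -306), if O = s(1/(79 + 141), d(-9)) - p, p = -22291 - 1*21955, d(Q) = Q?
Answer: -1081569/575960 ≈ -1.8779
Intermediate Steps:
p = -44246 (p = -22291 - 21955 = -44246)
s(A, g) = A (s(A, g) = 0*g + A = 0 + A = A)
E(a, R) = R*a
O = 9734121/220 (O = 1/(79 + 141) - 1*(-44246) = 1/220 + 44246 = 9734121/220 ≈ 44246.)
O/E(77, -306) = 9734121/(220*((-306*77))) = (9734121/220)/(-23562) = (9734121/220)*(-1/23562) = -1081569/575960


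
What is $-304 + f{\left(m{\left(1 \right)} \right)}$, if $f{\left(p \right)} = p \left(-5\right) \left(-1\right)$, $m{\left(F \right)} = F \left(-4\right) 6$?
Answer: $-424$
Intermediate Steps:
$m{\left(F \right)} = - 24 F$ ($m{\left(F \right)} = - 4 F 6 = - 24 F$)
$f{\left(p \right)} = 5 p$ ($f{\left(p \right)} = - 5 p \left(-1\right) = 5 p$)
$-304 + f{\left(m{\left(1 \right)} \right)} = -304 + 5 \left(\left(-24\right) 1\right) = -304 + 5 \left(-24\right) = -304 - 120 = -424$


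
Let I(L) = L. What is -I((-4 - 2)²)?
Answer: -36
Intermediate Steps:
-I((-4 - 2)²) = -(-4 - 2)² = -1*(-6)² = -1*36 = -36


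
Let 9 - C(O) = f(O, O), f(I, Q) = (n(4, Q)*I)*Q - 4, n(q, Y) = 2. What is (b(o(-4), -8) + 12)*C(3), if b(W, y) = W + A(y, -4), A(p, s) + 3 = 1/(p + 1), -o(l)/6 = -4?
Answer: -1150/7 ≈ -164.29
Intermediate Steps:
o(l) = 24 (o(l) = -6*(-4) = 24)
A(p, s) = -3 + 1/(1 + p) (A(p, s) = -3 + 1/(p + 1) = -3 + 1/(1 + p))
b(W, y) = W + (-2 - 3*y)/(1 + y)
f(I, Q) = -4 + 2*I*Q (f(I, Q) = (2*I)*Q - 4 = 2*I*Q - 4 = -4 + 2*I*Q)
C(O) = 13 - 2*O**2 (C(O) = 9 - (-4 + 2*O*O) = 9 - (-4 + 2*O**2) = 9 + (4 - 2*O**2) = 13 - 2*O**2)
(b(o(-4), -8) + 12)*C(3) = ((-2 - 3*(-8) + 24*(1 - 8))/(1 - 8) + 12)*(13 - 2*3**2) = ((-2 + 24 + 24*(-7))/(-7) + 12)*(13 - 2*9) = (-(-2 + 24 - 168)/7 + 12)*(13 - 18) = (-1/7*(-146) + 12)*(-5) = (146/7 + 12)*(-5) = (230/7)*(-5) = -1150/7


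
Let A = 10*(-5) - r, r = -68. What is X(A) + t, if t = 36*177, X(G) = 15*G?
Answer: 6642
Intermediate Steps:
A = 18 (A = 10*(-5) - 1*(-68) = -50 + 68 = 18)
t = 6372
X(A) + t = 15*18 + 6372 = 270 + 6372 = 6642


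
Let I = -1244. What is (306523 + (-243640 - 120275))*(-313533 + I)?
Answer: 18065681584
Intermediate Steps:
(306523 + (-243640 - 120275))*(-313533 + I) = (306523 + (-243640 - 120275))*(-313533 - 1244) = (306523 - 363915)*(-314777) = -57392*(-314777) = 18065681584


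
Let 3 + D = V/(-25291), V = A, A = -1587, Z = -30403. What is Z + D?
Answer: -768996559/25291 ≈ -30406.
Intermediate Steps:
V = -1587
D = -74286/25291 (D = -3 - 1587/(-25291) = -3 - 1587*(-1/25291) = -3 + 1587/25291 = -74286/25291 ≈ -2.9373)
Z + D = -30403 - 74286/25291 = -768996559/25291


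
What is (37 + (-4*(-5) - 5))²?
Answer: 2704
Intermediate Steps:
(37 + (-4*(-5) - 5))² = (37 + (20 - 5))² = (37 + 15)² = 52² = 2704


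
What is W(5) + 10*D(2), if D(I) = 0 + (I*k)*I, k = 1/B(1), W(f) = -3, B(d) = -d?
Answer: -43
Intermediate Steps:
k = -1 (k = 1/(-1*1) = 1/(-1) = -1)
D(I) = -I² (D(I) = 0 + (I*(-1))*I = 0 + (-I)*I = 0 - I² = -I²)
W(5) + 10*D(2) = -3 + 10*(-1*2²) = -3 + 10*(-1*4) = -3 + 10*(-4) = -3 - 40 = -43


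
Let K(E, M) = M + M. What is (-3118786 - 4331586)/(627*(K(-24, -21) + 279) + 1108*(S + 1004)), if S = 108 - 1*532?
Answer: -7450372/791239 ≈ -9.4161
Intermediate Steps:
S = -424 (S = 108 - 532 = -424)
K(E, M) = 2*M
(-3118786 - 4331586)/(627*(K(-24, -21) + 279) + 1108*(S + 1004)) = (-3118786 - 4331586)/(627*(2*(-21) + 279) + 1108*(-424 + 1004)) = -7450372/(627*(-42 + 279) + 1108*580) = -7450372/(627*237 + 642640) = -7450372/(148599 + 642640) = -7450372/791239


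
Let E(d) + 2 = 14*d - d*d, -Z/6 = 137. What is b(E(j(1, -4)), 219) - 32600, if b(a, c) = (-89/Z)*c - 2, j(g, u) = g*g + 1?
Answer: -8926451/274 ≈ -32578.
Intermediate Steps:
j(g, u) = 1 + g² (j(g, u) = g² + 1 = 1 + g²)
Z = -822 (Z = -6*137 = -822)
E(d) = -2 - d² + 14*d (E(d) = -2 + (14*d - d*d) = -2 + (14*d - d²) = -2 + (-d² + 14*d) = -2 - d² + 14*d)
b(a, c) = -2 + 89*c/822 (b(a, c) = (-89/(-822))*c - 2 = (-89*(-1/822))*c - 2 = 89*c/822 - 2 = -2 + 89*c/822)
b(E(j(1, -4)), 219) - 32600 = (-2 + (89/822)*219) - 32600 = (-2 + 6497/274) - 32600 = 5949/274 - 32600 = -8926451/274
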